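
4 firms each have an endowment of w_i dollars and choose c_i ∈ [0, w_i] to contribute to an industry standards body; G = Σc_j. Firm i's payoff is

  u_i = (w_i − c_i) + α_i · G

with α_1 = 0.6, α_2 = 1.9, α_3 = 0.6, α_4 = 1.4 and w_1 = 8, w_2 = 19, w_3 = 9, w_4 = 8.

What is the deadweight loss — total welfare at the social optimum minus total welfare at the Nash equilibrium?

59.5

∂u_i/∂c_i = α_i − 1, so firm i contributes w_i if α_i > 1, else 0.
α_i > 1 for i ∈ {2, 4}; NE contributions (0, 19, 0, 8), G = 27.
W^NE = Σw_i − G^NE + (Σα_i)·G^NE = 44 + 3.5·27 = 138.5.
Planner: ∂(Σu_j)/∂c_i = Σα_j − 1 = 3.5 > 0, so everyone contributes w_i; G^SO = 44, W^SO = 44 + 3.5·44 = 198.
Deadweight loss = 59.5.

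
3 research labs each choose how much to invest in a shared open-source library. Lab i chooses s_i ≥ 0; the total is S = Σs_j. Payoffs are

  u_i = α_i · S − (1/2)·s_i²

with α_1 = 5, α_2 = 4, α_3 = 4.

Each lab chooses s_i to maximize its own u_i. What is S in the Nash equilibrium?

Lab i's FOC: ∂u_i/∂s_i = α_i − s_i = 0, so s_i* = α_i.
NE contributions = (5, 4, 4); S = 13.

13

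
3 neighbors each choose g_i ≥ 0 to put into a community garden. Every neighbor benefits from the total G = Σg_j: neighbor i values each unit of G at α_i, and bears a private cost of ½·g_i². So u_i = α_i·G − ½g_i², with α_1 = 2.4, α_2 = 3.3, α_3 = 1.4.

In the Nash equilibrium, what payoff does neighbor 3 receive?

Neighbor i's FOC: ∂u_i/∂g_i = α_i − g_i = 0, so g_i* = α_i.
NE contributions = (2.4, 3.3, 1.4); G = 7.1.
u_3 = α_3·G − ½·(g_3)² = 1.4·7.1 − ½·1.4² = 8.96.

8.96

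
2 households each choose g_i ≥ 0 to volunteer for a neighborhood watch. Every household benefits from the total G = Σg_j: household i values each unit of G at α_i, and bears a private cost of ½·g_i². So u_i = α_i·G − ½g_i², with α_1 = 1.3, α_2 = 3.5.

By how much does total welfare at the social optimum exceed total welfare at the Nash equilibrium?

6.97

Household i's FOC: ∂u_i/∂g_i = α_i − g_i = 0, so g_i* = α_i.
NE contributions = (1.3, 3.5); G = 4.8.
W^NE = (Σα)·G − ½Σα_i² = 4.8² − ½·13.94 = 16.07.
Planner sets g_i = Σα_j = 4.8 for every i, so G^SO = 2·4.8 = 9.6.
W^SO = (Σα)·G^SO − ½·2·(Σα)² = (2/2)·4.8² = 23.04.
Deadweight loss = W^SO − W^NE = 6.97.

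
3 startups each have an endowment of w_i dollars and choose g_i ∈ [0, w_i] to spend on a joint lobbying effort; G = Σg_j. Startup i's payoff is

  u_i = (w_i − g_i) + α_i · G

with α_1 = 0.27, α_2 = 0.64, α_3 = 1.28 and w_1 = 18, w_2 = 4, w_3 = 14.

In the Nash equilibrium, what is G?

14

∂u_i/∂g_i = α_i − 1, so startup i contributes w_i if α_i > 1, else 0.
α_i > 1 for i ∈ {3}; NE contributions (0, 0, 14), G = 14.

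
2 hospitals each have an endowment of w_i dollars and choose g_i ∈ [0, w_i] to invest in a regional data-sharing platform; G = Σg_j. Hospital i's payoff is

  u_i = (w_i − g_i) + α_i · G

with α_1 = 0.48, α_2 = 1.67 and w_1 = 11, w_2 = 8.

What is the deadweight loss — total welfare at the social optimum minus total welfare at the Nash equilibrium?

∂u_i/∂g_i = α_i − 1, so hospital i contributes w_i if α_i > 1, else 0.
α_i > 1 for i ∈ {2}; NE contributions (0, 8), G = 8.
W^NE = Σw_i − G^NE + (Σα_i)·G^NE = 19 + 1.15·8 = 28.2.
Planner: ∂(Σu_j)/∂g_i = Σα_j − 1 = 1.15 > 0, so everyone contributes w_i; G^SO = 19, W^SO = 19 + 1.15·19 = 40.85.
Deadweight loss = 12.65.

12.65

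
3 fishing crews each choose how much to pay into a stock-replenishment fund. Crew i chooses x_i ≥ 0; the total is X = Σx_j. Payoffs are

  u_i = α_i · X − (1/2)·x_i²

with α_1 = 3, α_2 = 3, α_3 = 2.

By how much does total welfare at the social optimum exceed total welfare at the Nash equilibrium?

Crew i's FOC: ∂u_i/∂x_i = α_i − x_i = 0, so x_i* = α_i.
NE contributions = (3, 3, 2); X = 8.
W^NE = (Σα)·X − ½Σα_i² = 8² − ½·22 = 53.
Planner sets x_i = Σα_j = 8 for every i, so X^SO = 3·8 = 24.
W^SO = (Σα)·X^SO − ½·3·(Σα)² = (3/2)·8² = 96.
Deadweight loss = W^SO − W^NE = 43.

43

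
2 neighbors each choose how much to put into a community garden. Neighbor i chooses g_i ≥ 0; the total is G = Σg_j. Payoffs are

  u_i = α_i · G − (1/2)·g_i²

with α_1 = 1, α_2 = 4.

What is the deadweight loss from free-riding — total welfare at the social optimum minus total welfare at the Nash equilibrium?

Neighbor i's FOC: ∂u_i/∂g_i = α_i − g_i = 0, so g_i* = α_i.
NE contributions = (1, 4); G = 5.
W^NE = (Σα)·G − ½Σα_i² = 5² − ½·17 = 16.5.
Planner sets g_i = Σα_j = 5 for every i, so G^SO = 2·5 = 10.
W^SO = (Σα)·G^SO − ½·2·(Σα)² = (2/2)·5² = 25.
Deadweight loss = W^SO − W^NE = 8.5.

8.5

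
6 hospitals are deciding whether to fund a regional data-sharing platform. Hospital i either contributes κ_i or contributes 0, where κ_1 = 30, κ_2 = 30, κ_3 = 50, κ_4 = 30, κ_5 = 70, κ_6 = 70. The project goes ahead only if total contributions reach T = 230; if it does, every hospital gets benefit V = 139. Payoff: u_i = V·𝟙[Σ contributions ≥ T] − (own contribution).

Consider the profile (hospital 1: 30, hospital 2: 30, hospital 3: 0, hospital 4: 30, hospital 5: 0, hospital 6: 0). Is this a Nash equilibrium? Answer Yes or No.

No

Total = 90 < 230: not provided.
Hospital 1 (pledges 30, payoff -30): dropping to 0 → total 60, payoff 0. Profitable deviation.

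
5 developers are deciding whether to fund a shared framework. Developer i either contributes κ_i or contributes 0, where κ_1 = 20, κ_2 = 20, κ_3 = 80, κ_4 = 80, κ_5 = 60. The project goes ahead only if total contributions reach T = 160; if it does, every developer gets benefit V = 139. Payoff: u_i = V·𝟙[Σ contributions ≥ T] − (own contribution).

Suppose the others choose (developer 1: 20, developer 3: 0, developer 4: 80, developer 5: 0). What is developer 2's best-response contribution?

Others' total = 100. Even contributing 20 gives 120 < 160: no benefit either way.
Best response: 0.

0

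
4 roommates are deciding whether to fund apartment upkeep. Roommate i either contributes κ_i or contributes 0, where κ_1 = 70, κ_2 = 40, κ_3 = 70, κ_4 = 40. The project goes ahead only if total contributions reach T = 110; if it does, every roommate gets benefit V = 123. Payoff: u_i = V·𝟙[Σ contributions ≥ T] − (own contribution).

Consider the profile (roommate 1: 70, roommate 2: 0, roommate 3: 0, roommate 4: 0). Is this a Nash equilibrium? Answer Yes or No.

No

Total = 70 < 110: not provided.
Roommate 1 (pledges 70, payoff -70): dropping to 0 → total 0, payoff 0. Profitable deviation.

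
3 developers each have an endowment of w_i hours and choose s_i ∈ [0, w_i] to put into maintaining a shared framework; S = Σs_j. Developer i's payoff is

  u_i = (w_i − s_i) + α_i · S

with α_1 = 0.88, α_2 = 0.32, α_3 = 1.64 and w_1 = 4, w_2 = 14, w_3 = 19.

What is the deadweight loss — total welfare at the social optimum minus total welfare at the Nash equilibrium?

∂u_i/∂s_i = α_i − 1, so developer i contributes w_i if α_i > 1, else 0.
α_i > 1 for i ∈ {3}; NE contributions (0, 0, 19), S = 19.
W^NE = Σw_i − S^NE + (Σα_i)·S^NE = 37 + 1.84·19 = 71.96.
Planner: ∂(Σu_j)/∂s_i = Σα_j − 1 = 1.84 > 0, so everyone contributes w_i; S^SO = 37, W^SO = 37 + 1.84·37 = 105.08.
Deadweight loss = 33.12.

33.12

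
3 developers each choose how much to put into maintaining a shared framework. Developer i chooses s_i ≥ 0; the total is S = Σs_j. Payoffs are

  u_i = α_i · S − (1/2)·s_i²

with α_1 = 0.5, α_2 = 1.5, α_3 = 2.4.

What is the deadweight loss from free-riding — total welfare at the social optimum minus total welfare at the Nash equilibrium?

13.81

Developer i's FOC: ∂u_i/∂s_i = α_i − s_i = 0, so s_i* = α_i.
NE contributions = (0.5, 1.5, 2.4); S = 4.4.
W^NE = (Σα)·S − ½Σα_i² = 4.4² − ½·8.26 = 15.23.
Planner sets s_i = Σα_j = 4.4 for every i, so S^SO = 3·4.4 = 13.2.
W^SO = (Σα)·S^SO − ½·3·(Σα)² = (3/2)·4.4² = 29.04.
Deadweight loss = W^SO − W^NE = 13.81.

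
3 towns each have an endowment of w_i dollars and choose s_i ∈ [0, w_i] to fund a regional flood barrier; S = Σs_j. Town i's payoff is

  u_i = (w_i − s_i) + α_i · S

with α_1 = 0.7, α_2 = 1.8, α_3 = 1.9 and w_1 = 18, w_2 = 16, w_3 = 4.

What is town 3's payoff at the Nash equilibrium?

∂u_i/∂s_i = α_i − 1, so town i contributes w_i if α_i > 1, else 0.
α_i > 1 for i ∈ {2, 3}; NE contributions (0, 16, 4), S = 20.
u_3 = (4 − 4) + 1.9·20 = 38.

38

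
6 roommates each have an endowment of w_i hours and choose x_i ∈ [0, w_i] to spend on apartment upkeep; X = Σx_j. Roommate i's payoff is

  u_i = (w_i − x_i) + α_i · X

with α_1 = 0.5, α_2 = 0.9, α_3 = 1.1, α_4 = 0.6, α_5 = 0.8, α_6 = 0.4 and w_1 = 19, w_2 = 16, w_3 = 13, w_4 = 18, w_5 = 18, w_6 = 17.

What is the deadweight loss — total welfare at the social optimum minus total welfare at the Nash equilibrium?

∂u_i/∂x_i = α_i − 1, so roommate i contributes w_i if α_i > 1, else 0.
α_i > 1 for i ∈ {3}; NE contributions (0, 0, 13, 0, 0, 0), X = 13.
W^NE = Σw_i − X^NE + (Σα_i)·X^NE = 101 + 3.3·13 = 143.9.
Planner: ∂(Σu_j)/∂x_i = Σα_j − 1 = 3.3 > 0, so everyone contributes w_i; X^SO = 101, W^SO = 101 + 3.3·101 = 434.3.
Deadweight loss = 290.4.

290.4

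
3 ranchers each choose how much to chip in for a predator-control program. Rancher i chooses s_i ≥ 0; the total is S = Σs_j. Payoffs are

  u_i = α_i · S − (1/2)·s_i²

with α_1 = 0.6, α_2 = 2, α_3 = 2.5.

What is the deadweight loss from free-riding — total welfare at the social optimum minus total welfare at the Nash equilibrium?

Rancher i's FOC: ∂u_i/∂s_i = α_i − s_i = 0, so s_i* = α_i.
NE contributions = (0.6, 2, 2.5); S = 5.1.
W^NE = (Σα)·S − ½Σα_i² = 5.1² − ½·10.61 = 20.705.
Planner sets s_i = Σα_j = 5.1 for every i, so S^SO = 3·5.1 = 15.3.
W^SO = (Σα)·S^SO − ½·3·(Σα)² = (3/2)·5.1² = 39.015.
Deadweight loss = W^SO − W^NE = 18.31.

18.31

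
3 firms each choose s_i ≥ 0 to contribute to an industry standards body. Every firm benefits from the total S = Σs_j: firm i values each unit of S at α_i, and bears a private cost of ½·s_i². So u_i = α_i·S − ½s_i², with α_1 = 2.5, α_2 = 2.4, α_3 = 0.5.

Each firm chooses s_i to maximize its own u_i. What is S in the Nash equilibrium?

5.4

Firm i's FOC: ∂u_i/∂s_i = α_i − s_i = 0, so s_i* = α_i.
NE contributions = (2.5, 2.4, 0.5); S = 5.4.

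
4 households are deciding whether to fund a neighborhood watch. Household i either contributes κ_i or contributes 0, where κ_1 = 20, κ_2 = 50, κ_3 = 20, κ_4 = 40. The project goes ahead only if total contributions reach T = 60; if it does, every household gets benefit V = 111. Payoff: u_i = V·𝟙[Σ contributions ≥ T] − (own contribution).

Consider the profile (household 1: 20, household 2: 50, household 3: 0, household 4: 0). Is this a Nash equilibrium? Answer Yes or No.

Total = 70 ≥ 60: provided.
Household 1 (pledges 20, payoff 91): dropping to 0 → total 50, payoff 0. No gain.
Household 2 (pledges 50, payoff 61): dropping to 0 → total 20, payoff 0. No gain.
Household 3 (pledges 0, payoff 111): pledging 20 → total 90, payoff 91. No gain.
Household 4 (pledges 0, payoff 111): pledging 40 → total 110, payoff 71. No gain.

Yes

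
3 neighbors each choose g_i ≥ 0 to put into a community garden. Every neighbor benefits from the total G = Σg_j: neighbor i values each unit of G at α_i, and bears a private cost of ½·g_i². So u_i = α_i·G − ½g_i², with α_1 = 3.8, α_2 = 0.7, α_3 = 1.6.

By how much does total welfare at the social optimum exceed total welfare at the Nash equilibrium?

Neighbor i's FOC: ∂u_i/∂g_i = α_i − g_i = 0, so g_i* = α_i.
NE contributions = (3.8, 0.7, 1.6); G = 6.1.
W^NE = (Σα)·G − ½Σα_i² = 6.1² − ½·17.49 = 28.465.
Planner sets g_i = Σα_j = 6.1 for every i, so G^SO = 3·6.1 = 18.3.
W^SO = (Σα)·G^SO − ½·3·(Σα)² = (3/2)·6.1² = 55.815.
Deadweight loss = W^SO − W^NE = 27.35.

27.35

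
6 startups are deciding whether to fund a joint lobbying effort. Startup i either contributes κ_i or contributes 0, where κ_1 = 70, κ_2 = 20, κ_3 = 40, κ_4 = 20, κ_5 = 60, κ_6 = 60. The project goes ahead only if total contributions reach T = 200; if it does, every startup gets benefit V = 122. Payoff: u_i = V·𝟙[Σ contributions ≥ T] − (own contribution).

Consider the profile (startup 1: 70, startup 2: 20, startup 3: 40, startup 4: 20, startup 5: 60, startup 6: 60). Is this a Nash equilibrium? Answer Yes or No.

No

Total = 270 ≥ 200: provided.
Startup 1 (pledges 70, payoff 52): dropping to 0 → total 200, payoff 122. Profitable deviation.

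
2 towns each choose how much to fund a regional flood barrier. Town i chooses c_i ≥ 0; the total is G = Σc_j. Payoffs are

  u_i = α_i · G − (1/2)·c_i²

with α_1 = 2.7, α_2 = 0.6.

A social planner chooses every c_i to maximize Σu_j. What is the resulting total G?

Planner FOC: ∂(Σu_j)/∂c_i = (Σα_j) − c_i = 0, so c_i^SO = Σα_j = 3.3 for every i; G^SO = 6.6.

6.6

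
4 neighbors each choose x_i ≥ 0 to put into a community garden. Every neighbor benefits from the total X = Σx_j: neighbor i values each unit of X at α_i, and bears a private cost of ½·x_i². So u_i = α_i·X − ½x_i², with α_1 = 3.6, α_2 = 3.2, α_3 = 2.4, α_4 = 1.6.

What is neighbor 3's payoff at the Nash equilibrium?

23.04

Neighbor i's FOC: ∂u_i/∂x_i = α_i − x_i = 0, so x_i* = α_i.
NE contributions = (3.6, 3.2, 2.4, 1.6); X = 10.8.
u_3 = α_3·X − ½·(x_3)² = 2.4·10.8 − ½·2.4² = 23.04.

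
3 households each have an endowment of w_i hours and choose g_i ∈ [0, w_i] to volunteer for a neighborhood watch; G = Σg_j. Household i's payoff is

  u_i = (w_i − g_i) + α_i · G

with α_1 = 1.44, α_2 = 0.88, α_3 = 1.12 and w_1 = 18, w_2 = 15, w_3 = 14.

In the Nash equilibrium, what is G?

32

∂u_i/∂g_i = α_i − 1, so household i contributes w_i if α_i > 1, else 0.
α_i > 1 for i ∈ {1, 3}; NE contributions (18, 0, 14), G = 32.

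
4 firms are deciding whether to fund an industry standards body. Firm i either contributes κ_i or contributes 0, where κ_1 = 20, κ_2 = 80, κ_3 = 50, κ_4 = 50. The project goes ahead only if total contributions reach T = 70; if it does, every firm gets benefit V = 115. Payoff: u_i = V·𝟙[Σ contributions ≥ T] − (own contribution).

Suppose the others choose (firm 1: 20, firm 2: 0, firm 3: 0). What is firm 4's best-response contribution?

50

Others' total = 20. Contributing 50 brings total to 70 ≥ 70: gain V − κ_4 = 65.
Best response: 50.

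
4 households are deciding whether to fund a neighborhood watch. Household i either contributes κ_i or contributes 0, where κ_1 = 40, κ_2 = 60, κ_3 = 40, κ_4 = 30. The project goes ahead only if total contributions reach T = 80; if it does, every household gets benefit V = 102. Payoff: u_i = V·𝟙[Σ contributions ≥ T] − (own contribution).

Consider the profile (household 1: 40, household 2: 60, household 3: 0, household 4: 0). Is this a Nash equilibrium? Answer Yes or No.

Total = 100 ≥ 80: provided.
Household 1 (pledges 40, payoff 62): dropping to 0 → total 60, payoff 0. No gain.
Household 2 (pledges 60, payoff 42): dropping to 0 → total 40, payoff 0. No gain.
Household 3 (pledges 0, payoff 102): pledging 40 → total 140, payoff 62. No gain.
Household 4 (pledges 0, payoff 102): pledging 30 → total 130, payoff 72. No gain.

Yes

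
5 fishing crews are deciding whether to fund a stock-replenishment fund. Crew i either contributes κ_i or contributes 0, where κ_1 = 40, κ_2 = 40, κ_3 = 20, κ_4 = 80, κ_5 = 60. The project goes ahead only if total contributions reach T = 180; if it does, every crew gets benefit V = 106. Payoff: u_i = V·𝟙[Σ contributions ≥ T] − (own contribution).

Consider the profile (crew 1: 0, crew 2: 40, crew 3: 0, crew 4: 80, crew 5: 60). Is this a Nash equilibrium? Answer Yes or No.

Total = 180 ≥ 180: provided.
Crew 1 (pledges 0, payoff 106): pledging 40 → total 220, payoff 66. No gain.
Crew 2 (pledges 40, payoff 66): dropping to 0 → total 140, payoff 0. No gain.
Crew 3 (pledges 0, payoff 106): pledging 20 → total 200, payoff 86. No gain.
Crew 4 (pledges 80, payoff 26): dropping to 0 → total 100, payoff 0. No gain.
Crew 5 (pledges 60, payoff 46): dropping to 0 → total 120, payoff 0. No gain.

Yes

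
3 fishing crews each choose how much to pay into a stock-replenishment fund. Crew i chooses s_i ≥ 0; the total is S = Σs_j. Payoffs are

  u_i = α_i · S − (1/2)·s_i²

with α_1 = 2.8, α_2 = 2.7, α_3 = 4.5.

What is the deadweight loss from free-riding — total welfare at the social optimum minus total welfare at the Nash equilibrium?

67.69

Crew i's FOC: ∂u_i/∂s_i = α_i − s_i = 0, so s_i* = α_i.
NE contributions = (2.8, 2.7, 4.5); S = 10.
W^NE = (Σα)·S − ½Σα_i² = 10² − ½·35.38 = 82.31.
Planner sets s_i = Σα_j = 10 for every i, so S^SO = 3·10 = 30.
W^SO = (Σα)·S^SO − ½·3·(Σα)² = (3/2)·10² = 150.
Deadweight loss = W^SO − W^NE = 67.69.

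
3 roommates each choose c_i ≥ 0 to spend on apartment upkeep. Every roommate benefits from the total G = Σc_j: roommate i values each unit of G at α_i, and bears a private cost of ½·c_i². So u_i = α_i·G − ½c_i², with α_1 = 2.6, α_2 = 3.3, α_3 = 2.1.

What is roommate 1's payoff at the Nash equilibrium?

17.42

Roommate i's FOC: ∂u_i/∂c_i = α_i − c_i = 0, so c_i* = α_i.
NE contributions = (2.6, 3.3, 2.1); G = 8.
u_1 = α_1·G − ½·(c_1)² = 2.6·8 − ½·2.6² = 17.42.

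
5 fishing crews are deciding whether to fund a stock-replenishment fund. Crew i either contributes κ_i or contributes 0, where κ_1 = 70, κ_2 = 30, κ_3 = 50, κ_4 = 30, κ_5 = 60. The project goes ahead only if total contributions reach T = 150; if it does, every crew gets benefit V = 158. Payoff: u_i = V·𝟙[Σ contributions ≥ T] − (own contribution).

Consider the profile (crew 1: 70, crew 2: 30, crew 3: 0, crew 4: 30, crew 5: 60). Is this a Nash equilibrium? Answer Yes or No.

Total = 190 ≥ 150: provided.
Crew 1 (pledges 70, payoff 88): dropping to 0 → total 120, payoff 0. No gain.
Crew 2 (pledges 30, payoff 128): dropping to 0 → total 160, payoff 158. Profitable deviation.

No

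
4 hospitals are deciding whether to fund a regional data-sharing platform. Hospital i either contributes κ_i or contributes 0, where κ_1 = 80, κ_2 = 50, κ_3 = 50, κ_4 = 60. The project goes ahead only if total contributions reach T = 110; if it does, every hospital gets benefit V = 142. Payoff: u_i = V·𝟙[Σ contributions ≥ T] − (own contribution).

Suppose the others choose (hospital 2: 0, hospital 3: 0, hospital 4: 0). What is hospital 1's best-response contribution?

0

Others' total = 0. Even contributing 80 gives 80 < 110: no benefit either way.
Best response: 0.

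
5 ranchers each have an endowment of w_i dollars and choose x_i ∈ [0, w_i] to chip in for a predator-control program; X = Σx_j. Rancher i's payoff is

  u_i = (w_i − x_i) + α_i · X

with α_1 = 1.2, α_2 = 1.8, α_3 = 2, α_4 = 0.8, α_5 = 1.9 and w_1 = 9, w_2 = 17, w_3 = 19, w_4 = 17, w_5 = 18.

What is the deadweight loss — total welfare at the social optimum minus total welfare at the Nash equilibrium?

∂u_i/∂x_i = α_i − 1, so rancher i contributes w_i if α_i > 1, else 0.
α_i > 1 for i ∈ {1, 2, 3, 5}; NE contributions (9, 17, 19, 0, 18), X = 63.
W^NE = Σw_i − X^NE + (Σα_i)·X^NE = 80 + 6.7·63 = 502.1.
Planner: ∂(Σu_j)/∂x_i = Σα_j − 1 = 6.7 > 0, so everyone contributes w_i; X^SO = 80, W^SO = 80 + 6.7·80 = 616.
Deadweight loss = 113.9.

113.9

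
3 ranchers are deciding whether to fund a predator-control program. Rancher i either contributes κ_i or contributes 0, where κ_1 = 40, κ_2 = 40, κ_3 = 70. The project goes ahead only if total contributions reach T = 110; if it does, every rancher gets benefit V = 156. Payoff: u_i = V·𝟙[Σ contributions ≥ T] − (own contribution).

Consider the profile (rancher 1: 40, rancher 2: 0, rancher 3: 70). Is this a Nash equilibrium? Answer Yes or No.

Total = 110 ≥ 110: provided.
Rancher 1 (pledges 40, payoff 116): dropping to 0 → total 70, payoff 0. No gain.
Rancher 2 (pledges 0, payoff 156): pledging 40 → total 150, payoff 116. No gain.
Rancher 3 (pledges 70, payoff 86): dropping to 0 → total 40, payoff 0. No gain.

Yes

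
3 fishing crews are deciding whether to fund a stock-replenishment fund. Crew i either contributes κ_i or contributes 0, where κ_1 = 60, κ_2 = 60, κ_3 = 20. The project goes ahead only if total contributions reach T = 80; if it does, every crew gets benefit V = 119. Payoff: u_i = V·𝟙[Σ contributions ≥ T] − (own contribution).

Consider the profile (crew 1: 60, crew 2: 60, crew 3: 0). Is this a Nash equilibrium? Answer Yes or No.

Yes

Total = 120 ≥ 80: provided.
Crew 1 (pledges 60, payoff 59): dropping to 0 → total 60, payoff 0. No gain.
Crew 2 (pledges 60, payoff 59): dropping to 0 → total 60, payoff 0. No gain.
Crew 3 (pledges 0, payoff 119): pledging 20 → total 140, payoff 99. No gain.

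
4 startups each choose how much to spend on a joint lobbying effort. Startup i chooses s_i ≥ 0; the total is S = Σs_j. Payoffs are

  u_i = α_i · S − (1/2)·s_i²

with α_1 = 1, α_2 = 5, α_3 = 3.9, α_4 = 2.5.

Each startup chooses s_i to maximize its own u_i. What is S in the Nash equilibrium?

Startup i's FOC: ∂u_i/∂s_i = α_i − s_i = 0, so s_i* = α_i.
NE contributions = (1, 5, 3.9, 2.5); S = 12.4.

12.4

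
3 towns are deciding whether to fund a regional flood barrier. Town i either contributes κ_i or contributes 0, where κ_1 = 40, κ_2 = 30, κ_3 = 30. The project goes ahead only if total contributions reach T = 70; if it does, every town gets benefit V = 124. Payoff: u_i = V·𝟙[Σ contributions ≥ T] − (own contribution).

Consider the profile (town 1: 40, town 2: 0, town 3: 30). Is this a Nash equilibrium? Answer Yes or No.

Total = 70 ≥ 70: provided.
Town 1 (pledges 40, payoff 84): dropping to 0 → total 30, payoff 0. No gain.
Town 2 (pledges 0, payoff 124): pledging 30 → total 100, payoff 94. No gain.
Town 3 (pledges 30, payoff 94): dropping to 0 → total 40, payoff 0. No gain.

Yes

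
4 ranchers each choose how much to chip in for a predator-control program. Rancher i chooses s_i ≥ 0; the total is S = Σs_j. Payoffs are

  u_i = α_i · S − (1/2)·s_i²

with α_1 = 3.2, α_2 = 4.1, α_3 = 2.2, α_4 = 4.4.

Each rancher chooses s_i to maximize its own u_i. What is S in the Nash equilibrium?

Rancher i's FOC: ∂u_i/∂s_i = α_i − s_i = 0, so s_i* = α_i.
NE contributions = (3.2, 4.1, 2.2, 4.4); S = 13.9.

13.9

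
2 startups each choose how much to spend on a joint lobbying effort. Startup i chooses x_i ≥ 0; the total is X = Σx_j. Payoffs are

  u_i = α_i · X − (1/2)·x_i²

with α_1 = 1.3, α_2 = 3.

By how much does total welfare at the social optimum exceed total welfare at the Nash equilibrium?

Startup i's FOC: ∂u_i/∂x_i = α_i − x_i = 0, so x_i* = α_i.
NE contributions = (1.3, 3); X = 4.3.
W^NE = (Σα)·X − ½Σα_i² = 4.3² − ½·10.69 = 13.145.
Planner sets x_i = Σα_j = 4.3 for every i, so X^SO = 2·4.3 = 8.6.
W^SO = (Σα)·X^SO − ½·2·(Σα)² = (2/2)·4.3² = 18.49.
Deadweight loss = W^SO − W^NE = 5.345.

5.345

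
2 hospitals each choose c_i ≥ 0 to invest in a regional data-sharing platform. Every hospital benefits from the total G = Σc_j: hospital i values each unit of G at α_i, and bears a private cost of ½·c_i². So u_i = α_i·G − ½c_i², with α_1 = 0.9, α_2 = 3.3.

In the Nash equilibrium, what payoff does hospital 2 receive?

8.415

Hospital i's FOC: ∂u_i/∂c_i = α_i − c_i = 0, so c_i* = α_i.
NE contributions = (0.9, 3.3); G = 4.2.
u_2 = α_2·G − ½·(c_2)² = 3.3·4.2 − ½·3.3² = 8.415.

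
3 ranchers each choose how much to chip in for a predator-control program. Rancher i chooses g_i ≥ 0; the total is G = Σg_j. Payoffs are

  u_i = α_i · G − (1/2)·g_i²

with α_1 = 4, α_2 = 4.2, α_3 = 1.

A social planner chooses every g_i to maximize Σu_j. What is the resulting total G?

27.6

Planner FOC: ∂(Σu_j)/∂g_i = (Σα_j) − g_i = 0, so g_i^SO = Σα_j = 9.2 for every i; G^SO = 27.6.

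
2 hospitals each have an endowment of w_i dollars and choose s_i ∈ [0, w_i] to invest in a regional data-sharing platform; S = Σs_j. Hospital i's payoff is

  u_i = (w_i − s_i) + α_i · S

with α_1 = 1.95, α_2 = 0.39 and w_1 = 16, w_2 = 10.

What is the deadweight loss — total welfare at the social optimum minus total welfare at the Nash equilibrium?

13.4

∂u_i/∂s_i = α_i − 1, so hospital i contributes w_i if α_i > 1, else 0.
α_i > 1 for i ∈ {1}; NE contributions (16, 0), S = 16.
W^NE = Σw_i − S^NE + (Σα_i)·S^NE = 26 + 1.34·16 = 47.44.
Planner: ∂(Σu_j)/∂s_i = Σα_j − 1 = 1.34 > 0, so everyone contributes w_i; S^SO = 26, W^SO = 26 + 1.34·26 = 60.84.
Deadweight loss = 13.4.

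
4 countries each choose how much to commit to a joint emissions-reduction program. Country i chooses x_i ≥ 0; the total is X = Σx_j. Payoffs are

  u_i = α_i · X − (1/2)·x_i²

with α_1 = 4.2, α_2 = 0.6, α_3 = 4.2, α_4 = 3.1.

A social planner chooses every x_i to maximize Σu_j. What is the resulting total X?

Planner FOC: ∂(Σu_j)/∂x_i = (Σα_j) − x_i = 0, so x_i^SO = Σα_j = 12.1 for every i; X^SO = 48.4.

48.4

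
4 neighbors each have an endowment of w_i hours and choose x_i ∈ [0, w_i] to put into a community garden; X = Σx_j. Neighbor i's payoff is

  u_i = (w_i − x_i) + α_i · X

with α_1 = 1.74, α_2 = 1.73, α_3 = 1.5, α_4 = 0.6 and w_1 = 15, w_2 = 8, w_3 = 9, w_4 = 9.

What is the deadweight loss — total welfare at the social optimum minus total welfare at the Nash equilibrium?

∂u_i/∂x_i = α_i − 1, so neighbor i contributes w_i if α_i > 1, else 0.
α_i > 1 for i ∈ {1, 2, 3}; NE contributions (15, 8, 9, 0), X = 32.
W^NE = Σw_i − X^NE + (Σα_i)·X^NE = 41 + 4.57·32 = 187.24.
Planner: ∂(Σu_j)/∂x_i = Σα_j − 1 = 4.57 > 0, so everyone contributes w_i; X^SO = 41, W^SO = 41 + 4.57·41 = 228.37.
Deadweight loss = 41.13.

41.13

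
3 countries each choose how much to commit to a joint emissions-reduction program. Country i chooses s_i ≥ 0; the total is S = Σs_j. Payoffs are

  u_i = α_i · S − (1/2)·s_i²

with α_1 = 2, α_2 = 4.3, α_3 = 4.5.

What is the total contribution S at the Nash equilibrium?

Country i's FOC: ∂u_i/∂s_i = α_i − s_i = 0, so s_i* = α_i.
NE contributions = (2, 4.3, 4.5); S = 10.8.

10.8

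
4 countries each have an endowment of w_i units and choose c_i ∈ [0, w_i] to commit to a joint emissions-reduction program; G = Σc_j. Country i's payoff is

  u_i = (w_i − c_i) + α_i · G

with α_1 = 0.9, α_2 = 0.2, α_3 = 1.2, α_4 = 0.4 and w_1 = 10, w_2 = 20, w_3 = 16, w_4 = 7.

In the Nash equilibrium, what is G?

16

∂u_i/∂c_i = α_i − 1, so country i contributes w_i if α_i > 1, else 0.
α_i > 1 for i ∈ {3}; NE contributions (0, 0, 16, 0), G = 16.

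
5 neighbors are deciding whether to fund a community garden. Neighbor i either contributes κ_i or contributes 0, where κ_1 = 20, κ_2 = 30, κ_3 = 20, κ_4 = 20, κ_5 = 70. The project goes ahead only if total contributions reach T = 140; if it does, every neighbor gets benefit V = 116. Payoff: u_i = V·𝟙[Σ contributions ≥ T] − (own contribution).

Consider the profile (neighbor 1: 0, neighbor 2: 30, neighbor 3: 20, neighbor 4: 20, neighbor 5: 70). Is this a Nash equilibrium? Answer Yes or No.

Total = 140 ≥ 140: provided.
Neighbor 1 (pledges 0, payoff 116): pledging 20 → total 160, payoff 96. No gain.
Neighbor 2 (pledges 30, payoff 86): dropping to 0 → total 110, payoff 0. No gain.
Neighbor 3 (pledges 20, payoff 96): dropping to 0 → total 120, payoff 0. No gain.
Neighbor 4 (pledges 20, payoff 96): dropping to 0 → total 120, payoff 0. No gain.
Neighbor 5 (pledges 70, payoff 46): dropping to 0 → total 70, payoff 0. No gain.

Yes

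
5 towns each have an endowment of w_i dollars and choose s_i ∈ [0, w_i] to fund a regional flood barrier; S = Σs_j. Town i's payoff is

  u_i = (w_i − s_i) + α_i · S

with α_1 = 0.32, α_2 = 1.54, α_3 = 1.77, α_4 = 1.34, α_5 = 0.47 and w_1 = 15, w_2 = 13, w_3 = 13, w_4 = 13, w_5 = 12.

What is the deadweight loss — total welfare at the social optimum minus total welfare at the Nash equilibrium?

∂u_i/∂s_i = α_i − 1, so town i contributes w_i if α_i > 1, else 0.
α_i > 1 for i ∈ {2, 3, 4}; NE contributions (0, 13, 13, 13, 0), S = 39.
W^NE = Σw_i − S^NE + (Σα_i)·S^NE = 66 + 4.44·39 = 239.16.
Planner: ∂(Σu_j)/∂s_i = Σα_j − 1 = 4.44 > 0, so everyone contributes w_i; S^SO = 66, W^SO = 66 + 4.44·66 = 359.04.
Deadweight loss = 119.88.

119.88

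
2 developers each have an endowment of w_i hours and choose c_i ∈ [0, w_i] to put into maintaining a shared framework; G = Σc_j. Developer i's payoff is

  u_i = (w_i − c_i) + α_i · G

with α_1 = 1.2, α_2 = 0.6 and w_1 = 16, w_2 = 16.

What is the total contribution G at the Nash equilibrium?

16

∂u_i/∂c_i = α_i − 1, so developer i contributes w_i if α_i > 1, else 0.
α_i > 1 for i ∈ {1}; NE contributions (16, 0), G = 16.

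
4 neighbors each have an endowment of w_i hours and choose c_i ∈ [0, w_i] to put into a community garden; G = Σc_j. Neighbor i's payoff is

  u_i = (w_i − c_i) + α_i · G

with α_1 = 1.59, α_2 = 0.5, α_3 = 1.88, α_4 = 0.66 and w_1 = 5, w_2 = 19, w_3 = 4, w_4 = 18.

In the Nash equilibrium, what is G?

∂u_i/∂c_i = α_i − 1, so neighbor i contributes w_i if α_i > 1, else 0.
α_i > 1 for i ∈ {1, 3}; NE contributions (5, 0, 4, 0), G = 9.

9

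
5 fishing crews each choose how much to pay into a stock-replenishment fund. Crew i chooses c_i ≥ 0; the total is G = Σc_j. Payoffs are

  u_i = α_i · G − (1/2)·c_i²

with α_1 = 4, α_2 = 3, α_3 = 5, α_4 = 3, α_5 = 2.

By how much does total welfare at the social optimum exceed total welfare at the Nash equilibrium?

Crew i's FOC: ∂u_i/∂c_i = α_i − c_i = 0, so c_i* = α_i.
NE contributions = (4, 3, 5, 3, 2); G = 17.
W^NE = (Σα)·G − ½Σα_i² = 17² − ½·63 = 257.5.
Planner sets c_i = Σα_j = 17 for every i, so G^SO = 5·17 = 85.
W^SO = (Σα)·G^SO − ½·5·(Σα)² = (5/2)·17² = 722.5.
Deadweight loss = W^SO − W^NE = 465.

465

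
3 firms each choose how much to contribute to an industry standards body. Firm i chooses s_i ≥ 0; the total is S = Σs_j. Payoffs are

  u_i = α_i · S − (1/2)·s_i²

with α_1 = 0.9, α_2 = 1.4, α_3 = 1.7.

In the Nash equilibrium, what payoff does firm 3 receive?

5.355

Firm i's FOC: ∂u_i/∂s_i = α_i − s_i = 0, so s_i* = α_i.
NE contributions = (0.9, 1.4, 1.7); S = 4.
u_3 = α_3·S − ½·(s_3)² = 1.7·4 − ½·1.7² = 5.355.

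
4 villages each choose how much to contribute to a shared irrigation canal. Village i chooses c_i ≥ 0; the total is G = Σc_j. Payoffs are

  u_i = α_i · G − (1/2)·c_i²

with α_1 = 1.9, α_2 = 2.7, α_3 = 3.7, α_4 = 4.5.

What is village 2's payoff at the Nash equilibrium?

Village i's FOC: ∂u_i/∂c_i = α_i − c_i = 0, so c_i* = α_i.
NE contributions = (1.9, 2.7, 3.7, 4.5); G = 12.8.
u_2 = α_2·G − ½·(c_2)² = 2.7·12.8 − ½·2.7² = 30.915.

30.915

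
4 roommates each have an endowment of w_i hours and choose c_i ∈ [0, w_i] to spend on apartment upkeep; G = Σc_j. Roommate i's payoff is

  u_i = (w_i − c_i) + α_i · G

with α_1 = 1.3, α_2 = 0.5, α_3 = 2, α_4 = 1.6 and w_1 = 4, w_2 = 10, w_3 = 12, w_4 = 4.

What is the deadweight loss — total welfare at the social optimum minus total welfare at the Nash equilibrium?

∂u_i/∂c_i = α_i − 1, so roommate i contributes w_i if α_i > 1, else 0.
α_i > 1 for i ∈ {1, 3, 4}; NE contributions (4, 0, 12, 4), G = 20.
W^NE = Σw_i − G^NE + (Σα_i)·G^NE = 30 + 4.4·20 = 118.
Planner: ∂(Σu_j)/∂c_i = Σα_j − 1 = 4.4 > 0, so everyone contributes w_i; G^SO = 30, W^SO = 30 + 4.4·30 = 162.
Deadweight loss = 44.

44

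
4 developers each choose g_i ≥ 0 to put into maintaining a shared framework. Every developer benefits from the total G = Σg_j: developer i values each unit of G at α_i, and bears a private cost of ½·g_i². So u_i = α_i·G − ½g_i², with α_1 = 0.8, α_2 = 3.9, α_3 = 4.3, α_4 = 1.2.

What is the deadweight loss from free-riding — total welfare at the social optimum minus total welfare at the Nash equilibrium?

Developer i's FOC: ∂u_i/∂g_i = α_i − g_i = 0, so g_i* = α_i.
NE contributions = (0.8, 3.9, 4.3, 1.2); G = 10.2.
W^NE = (Σα)·G − ½Σα_i² = 10.2² − ½·35.78 = 86.15.
Planner sets g_i = Σα_j = 10.2 for every i, so G^SO = 4·10.2 = 40.8.
W^SO = (Σα)·G^SO − ½·4·(Σα)² = (4/2)·10.2² = 208.08.
Deadweight loss = W^SO − W^NE = 121.93.

121.93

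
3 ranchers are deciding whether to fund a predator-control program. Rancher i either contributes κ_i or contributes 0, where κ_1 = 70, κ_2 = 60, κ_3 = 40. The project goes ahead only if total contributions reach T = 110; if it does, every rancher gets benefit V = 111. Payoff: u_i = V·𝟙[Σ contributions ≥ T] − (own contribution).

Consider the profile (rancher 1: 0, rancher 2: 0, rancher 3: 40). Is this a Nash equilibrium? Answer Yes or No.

Total = 40 < 110: not provided.
Rancher 1 (pledges 0, payoff 0): pledging 70 → total 110, payoff 41. Profitable deviation.

No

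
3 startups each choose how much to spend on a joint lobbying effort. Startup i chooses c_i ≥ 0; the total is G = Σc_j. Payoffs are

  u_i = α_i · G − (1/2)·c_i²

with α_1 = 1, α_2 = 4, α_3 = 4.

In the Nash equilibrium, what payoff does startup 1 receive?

Startup i's FOC: ∂u_i/∂c_i = α_i − c_i = 0, so c_i* = α_i.
NE contributions = (1, 4, 4); G = 9.
u_1 = α_1·G − ½·(c_1)² = 1·9 − ½·1² = 8.5.

8.5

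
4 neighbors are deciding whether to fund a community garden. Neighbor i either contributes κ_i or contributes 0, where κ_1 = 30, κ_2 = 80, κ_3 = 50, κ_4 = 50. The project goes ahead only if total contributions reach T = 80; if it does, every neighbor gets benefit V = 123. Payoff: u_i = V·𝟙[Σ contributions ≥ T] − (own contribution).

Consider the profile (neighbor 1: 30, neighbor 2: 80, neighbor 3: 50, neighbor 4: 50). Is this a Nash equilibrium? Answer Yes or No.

No

Total = 210 ≥ 80: provided.
Neighbor 1 (pledges 30, payoff 93): dropping to 0 → total 180, payoff 123. Profitable deviation.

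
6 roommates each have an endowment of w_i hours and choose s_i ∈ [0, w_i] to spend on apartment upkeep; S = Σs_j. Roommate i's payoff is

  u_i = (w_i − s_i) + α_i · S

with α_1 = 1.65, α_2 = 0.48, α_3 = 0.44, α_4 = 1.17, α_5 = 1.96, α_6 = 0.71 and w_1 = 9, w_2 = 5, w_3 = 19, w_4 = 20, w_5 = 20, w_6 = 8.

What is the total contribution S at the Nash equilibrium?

∂u_i/∂s_i = α_i − 1, so roommate i contributes w_i if α_i > 1, else 0.
α_i > 1 for i ∈ {1, 4, 5}; NE contributions (9, 0, 0, 20, 20, 0), S = 49.

49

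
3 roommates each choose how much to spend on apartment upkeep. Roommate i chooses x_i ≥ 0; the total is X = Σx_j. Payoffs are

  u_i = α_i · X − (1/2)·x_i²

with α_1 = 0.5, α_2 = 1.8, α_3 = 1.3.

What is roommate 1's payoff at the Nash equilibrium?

1.675

Roommate i's FOC: ∂u_i/∂x_i = α_i − x_i = 0, so x_i* = α_i.
NE contributions = (0.5, 1.8, 1.3); X = 3.6.
u_1 = α_1·X − ½·(x_1)² = 0.5·3.6 − ½·0.5² = 1.675.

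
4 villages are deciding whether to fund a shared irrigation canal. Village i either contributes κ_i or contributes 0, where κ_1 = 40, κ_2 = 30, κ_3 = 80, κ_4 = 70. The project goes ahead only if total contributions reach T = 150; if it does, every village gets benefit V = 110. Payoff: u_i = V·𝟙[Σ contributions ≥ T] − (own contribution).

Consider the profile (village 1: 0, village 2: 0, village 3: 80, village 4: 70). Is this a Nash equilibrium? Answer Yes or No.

Total = 150 ≥ 150: provided.
Village 1 (pledges 0, payoff 110): pledging 40 → total 190, payoff 70. No gain.
Village 2 (pledges 0, payoff 110): pledging 30 → total 180, payoff 80. No gain.
Village 3 (pledges 80, payoff 30): dropping to 0 → total 70, payoff 0. No gain.
Village 4 (pledges 70, payoff 40): dropping to 0 → total 80, payoff 0. No gain.

Yes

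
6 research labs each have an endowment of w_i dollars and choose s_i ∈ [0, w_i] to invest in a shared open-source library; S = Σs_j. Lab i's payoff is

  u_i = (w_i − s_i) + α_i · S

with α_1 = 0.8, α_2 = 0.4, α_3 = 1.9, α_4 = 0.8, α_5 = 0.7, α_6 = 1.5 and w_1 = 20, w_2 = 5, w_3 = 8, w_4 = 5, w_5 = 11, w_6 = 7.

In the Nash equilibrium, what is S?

15

∂u_i/∂s_i = α_i − 1, so lab i contributes w_i if α_i > 1, else 0.
α_i > 1 for i ∈ {3, 6}; NE contributions (0, 0, 8, 0, 0, 7), S = 15.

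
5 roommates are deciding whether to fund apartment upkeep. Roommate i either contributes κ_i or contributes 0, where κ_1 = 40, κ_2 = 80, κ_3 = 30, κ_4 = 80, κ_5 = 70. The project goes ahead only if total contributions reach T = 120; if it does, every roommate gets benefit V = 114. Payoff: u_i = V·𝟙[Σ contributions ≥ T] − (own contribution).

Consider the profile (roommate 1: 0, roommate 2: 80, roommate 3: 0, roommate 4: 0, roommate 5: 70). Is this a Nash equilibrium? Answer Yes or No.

Total = 150 ≥ 120: provided.
Roommate 1 (pledges 0, payoff 114): pledging 40 → total 190, payoff 74. No gain.
Roommate 2 (pledges 80, payoff 34): dropping to 0 → total 70, payoff 0. No gain.
Roommate 3 (pledges 0, payoff 114): pledging 30 → total 180, payoff 84. No gain.
Roommate 4 (pledges 0, payoff 114): pledging 80 → total 230, payoff 34. No gain.
Roommate 5 (pledges 70, payoff 44): dropping to 0 → total 80, payoff 0. No gain.

Yes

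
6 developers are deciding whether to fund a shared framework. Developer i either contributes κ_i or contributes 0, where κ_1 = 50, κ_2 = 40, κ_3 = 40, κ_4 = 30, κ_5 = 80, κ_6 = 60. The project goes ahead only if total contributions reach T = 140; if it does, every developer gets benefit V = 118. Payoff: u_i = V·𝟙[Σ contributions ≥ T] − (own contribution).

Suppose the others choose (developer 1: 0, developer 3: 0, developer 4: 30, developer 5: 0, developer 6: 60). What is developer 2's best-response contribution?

0

Others' total = 90. Even contributing 40 gives 130 < 140: no benefit either way.
Best response: 0.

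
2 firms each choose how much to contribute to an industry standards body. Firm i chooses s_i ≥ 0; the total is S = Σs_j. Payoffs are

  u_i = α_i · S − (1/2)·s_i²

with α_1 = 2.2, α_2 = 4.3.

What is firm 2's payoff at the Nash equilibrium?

Firm i's FOC: ∂u_i/∂s_i = α_i − s_i = 0, so s_i* = α_i.
NE contributions = (2.2, 4.3); S = 6.5.
u_2 = α_2·S − ½·(s_2)² = 4.3·6.5 − ½·4.3² = 18.705.

18.705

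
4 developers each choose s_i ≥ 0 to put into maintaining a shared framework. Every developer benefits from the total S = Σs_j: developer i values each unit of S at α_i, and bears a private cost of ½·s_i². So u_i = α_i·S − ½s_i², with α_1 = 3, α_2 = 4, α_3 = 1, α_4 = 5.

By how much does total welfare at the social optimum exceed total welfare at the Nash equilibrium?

194.5

Developer i's FOC: ∂u_i/∂s_i = α_i − s_i = 0, so s_i* = α_i.
NE contributions = (3, 4, 1, 5); S = 13.
W^NE = (Σα)·S − ½Σα_i² = 13² − ½·51 = 143.5.
Planner sets s_i = Σα_j = 13 for every i, so S^SO = 4·13 = 52.
W^SO = (Σα)·S^SO − ½·4·(Σα)² = (4/2)·13² = 338.
Deadweight loss = W^SO − W^NE = 194.5.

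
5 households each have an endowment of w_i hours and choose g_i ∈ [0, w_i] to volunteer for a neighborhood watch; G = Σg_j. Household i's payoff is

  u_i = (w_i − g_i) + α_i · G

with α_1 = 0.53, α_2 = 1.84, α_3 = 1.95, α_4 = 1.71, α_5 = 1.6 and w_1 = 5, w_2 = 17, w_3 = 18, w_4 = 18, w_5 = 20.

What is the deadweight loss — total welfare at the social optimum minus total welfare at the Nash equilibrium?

33.15

∂u_i/∂g_i = α_i − 1, so household i contributes w_i if α_i > 1, else 0.
α_i > 1 for i ∈ {2, 3, 4, 5}; NE contributions (0, 17, 18, 18, 20), G = 73.
W^NE = Σw_i − G^NE + (Σα_i)·G^NE = 78 + 6.63·73 = 561.99.
Planner: ∂(Σu_j)/∂g_i = Σα_j − 1 = 6.63 > 0, so everyone contributes w_i; G^SO = 78, W^SO = 78 + 6.63·78 = 595.14.
Deadweight loss = 33.15.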